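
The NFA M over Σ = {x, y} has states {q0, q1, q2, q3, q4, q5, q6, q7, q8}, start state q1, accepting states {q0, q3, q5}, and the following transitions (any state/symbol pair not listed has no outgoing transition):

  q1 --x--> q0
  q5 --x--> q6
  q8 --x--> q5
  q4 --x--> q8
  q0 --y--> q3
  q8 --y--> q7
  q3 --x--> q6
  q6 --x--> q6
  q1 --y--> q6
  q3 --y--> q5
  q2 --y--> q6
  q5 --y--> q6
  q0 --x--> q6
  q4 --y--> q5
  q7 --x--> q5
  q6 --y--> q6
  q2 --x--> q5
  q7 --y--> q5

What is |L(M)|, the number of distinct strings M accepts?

3

The useful subgraph on states {q0, q1, q3, q5} is acyclic, so L(M) is finite; the longest accepting path visits 4 useful states, giving maximum string length 3.
Counting accepting paths from q1 by length: 1 of length 1, 1 of length 2, 1 of length 3. Total 3.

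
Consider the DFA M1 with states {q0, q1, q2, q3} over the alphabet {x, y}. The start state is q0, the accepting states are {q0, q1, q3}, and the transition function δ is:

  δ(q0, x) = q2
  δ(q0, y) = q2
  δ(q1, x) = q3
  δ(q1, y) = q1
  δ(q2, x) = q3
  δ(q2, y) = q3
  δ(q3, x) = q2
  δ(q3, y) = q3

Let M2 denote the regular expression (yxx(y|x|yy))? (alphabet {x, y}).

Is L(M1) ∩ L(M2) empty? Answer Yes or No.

The empty string ε is accepted by both M1 and M2.
Hence L(M1) ∩ L(M2) ≠ ∅.

No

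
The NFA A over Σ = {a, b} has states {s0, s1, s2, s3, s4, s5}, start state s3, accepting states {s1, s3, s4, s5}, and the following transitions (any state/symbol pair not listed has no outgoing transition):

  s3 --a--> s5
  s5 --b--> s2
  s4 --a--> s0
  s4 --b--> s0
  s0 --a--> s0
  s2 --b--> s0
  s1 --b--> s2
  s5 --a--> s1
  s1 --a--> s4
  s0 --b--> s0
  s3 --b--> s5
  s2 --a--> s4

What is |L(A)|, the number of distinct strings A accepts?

The useful subgraph on states {s1, s2, s3, s4, s5} is acyclic, so L(A) is finite; the longest accepting path visits 5 useful states, giving maximum string length 4.
Counting accepting paths from s3 by length: 1 of length 0, 2 of length 1, 2 of length 2, 4 of length 3, 2 of length 4. Total 11.

11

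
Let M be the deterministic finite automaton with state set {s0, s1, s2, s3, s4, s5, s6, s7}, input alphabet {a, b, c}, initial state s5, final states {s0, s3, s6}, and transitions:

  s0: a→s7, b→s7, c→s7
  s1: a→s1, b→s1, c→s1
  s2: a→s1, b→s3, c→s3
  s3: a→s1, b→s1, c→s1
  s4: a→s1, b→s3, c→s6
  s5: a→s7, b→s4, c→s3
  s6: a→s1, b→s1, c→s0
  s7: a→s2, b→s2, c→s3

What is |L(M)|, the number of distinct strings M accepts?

24

The useful subgraph on states {s0, s2, s3, s4, s5, s6, s7} is acyclic, so L(M) is finite; the longest accepting path visits 7 useful states, giving maximum string length 6.
Counting accepting paths from s5 by length: 1 of length 1, 3 of length 2, 5 of length 3, 3 of length 5, 12 of length 6. Total 24.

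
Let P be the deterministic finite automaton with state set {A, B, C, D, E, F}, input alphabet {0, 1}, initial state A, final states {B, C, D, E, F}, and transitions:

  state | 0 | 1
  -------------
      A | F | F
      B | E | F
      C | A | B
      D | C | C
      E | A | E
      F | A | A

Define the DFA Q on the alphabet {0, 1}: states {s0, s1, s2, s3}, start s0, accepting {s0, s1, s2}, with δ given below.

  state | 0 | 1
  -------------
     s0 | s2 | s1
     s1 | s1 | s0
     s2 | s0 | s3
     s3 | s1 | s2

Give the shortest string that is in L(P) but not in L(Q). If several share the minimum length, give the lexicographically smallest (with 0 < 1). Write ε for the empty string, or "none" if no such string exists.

The string 10101 is accepted by P but not by Q.
No shorter string lies in the difference, and 10101 is the lexicographically first length-5 string in L(P) \ L(Q).

10101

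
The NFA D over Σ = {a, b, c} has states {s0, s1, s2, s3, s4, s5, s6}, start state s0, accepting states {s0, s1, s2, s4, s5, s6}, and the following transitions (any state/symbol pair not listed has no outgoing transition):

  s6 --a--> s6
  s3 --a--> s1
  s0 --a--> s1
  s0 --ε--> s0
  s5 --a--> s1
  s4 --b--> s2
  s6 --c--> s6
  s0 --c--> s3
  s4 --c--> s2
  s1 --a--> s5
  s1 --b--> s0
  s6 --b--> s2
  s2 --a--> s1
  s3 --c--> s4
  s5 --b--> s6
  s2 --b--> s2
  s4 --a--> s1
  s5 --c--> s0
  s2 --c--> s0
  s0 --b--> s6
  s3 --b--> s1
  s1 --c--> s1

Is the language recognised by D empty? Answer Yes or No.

No

The empty string ε is accepted: the run s0 ends in the accepting state s0.
Since at least one string is accepted, L(D) is not empty.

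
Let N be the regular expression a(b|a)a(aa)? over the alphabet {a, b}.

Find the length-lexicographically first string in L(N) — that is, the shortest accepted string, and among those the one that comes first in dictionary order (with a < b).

aaa

By inspection of the expression, no string of length less than 3 matches, and aaa is the lexicographically first match of length 3.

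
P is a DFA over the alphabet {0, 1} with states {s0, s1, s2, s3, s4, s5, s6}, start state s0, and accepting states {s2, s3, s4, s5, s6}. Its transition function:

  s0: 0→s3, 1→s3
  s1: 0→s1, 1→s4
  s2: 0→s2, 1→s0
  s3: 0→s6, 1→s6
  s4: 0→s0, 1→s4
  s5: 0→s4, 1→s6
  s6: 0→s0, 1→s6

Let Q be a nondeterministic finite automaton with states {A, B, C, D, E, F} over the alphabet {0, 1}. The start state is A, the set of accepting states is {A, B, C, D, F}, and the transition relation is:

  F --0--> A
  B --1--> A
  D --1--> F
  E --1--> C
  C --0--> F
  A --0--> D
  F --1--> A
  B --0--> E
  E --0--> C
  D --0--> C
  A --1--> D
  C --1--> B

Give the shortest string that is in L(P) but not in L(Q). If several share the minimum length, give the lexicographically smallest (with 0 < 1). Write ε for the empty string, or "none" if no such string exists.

0111010

The string 0111010 is accepted by P but not by Q.
No shorter string lies in the difference, and 0111010 is the lexicographically first length-7 string in L(P) \ L(Q).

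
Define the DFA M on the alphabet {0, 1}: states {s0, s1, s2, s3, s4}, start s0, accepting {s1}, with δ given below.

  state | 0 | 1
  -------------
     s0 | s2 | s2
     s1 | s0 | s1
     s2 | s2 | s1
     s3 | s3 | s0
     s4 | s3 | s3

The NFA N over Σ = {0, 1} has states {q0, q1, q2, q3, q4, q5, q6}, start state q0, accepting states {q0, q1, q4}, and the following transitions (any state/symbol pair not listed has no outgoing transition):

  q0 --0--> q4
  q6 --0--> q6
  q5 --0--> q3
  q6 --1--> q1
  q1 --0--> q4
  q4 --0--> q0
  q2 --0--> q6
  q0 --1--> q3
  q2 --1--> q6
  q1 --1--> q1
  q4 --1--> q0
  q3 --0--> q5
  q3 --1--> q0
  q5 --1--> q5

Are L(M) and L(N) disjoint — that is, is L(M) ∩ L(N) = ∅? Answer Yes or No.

No

The string 01 is accepted by both M and N.
Hence L(M) ∩ L(N) ≠ ∅.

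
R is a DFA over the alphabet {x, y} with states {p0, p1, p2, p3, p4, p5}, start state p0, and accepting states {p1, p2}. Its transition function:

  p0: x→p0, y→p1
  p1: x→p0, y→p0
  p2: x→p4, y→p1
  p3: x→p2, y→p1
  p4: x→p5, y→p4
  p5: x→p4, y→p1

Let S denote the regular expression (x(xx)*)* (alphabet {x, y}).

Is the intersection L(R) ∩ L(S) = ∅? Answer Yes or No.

Yes

Converting the expression S to a DFA (subset construction, then merging equivalent states) gives the minimal DFA with states {s0, s1}, start state s0, accepting states {s0} and transitions s0: x→s0, y→s1; s1: x→s1, y→s1.
Exploring the product automaton R × S from the start pair (p0, s0), following both machines on each input symbol, reaches 3 state pairs: (p0, s0), (p1, s1), (p0, s1).
R accepts in {p1, p2} and S accepts in {s0}; no reachable pair has both components accepting, so no string drives both machines to acceptance simultaneously and L(R) ∩ L(S) = ∅.
So no string is accepted by both, and the intersection is empty.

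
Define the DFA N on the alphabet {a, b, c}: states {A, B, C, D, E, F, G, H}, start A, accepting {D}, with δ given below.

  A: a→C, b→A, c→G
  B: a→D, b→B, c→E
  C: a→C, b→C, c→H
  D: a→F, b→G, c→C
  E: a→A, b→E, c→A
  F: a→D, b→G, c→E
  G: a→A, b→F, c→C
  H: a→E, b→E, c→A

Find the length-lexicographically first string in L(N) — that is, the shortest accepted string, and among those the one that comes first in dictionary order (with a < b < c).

cba

A breadth-first search from A reaches an accepting state first via the path A → G → F → D on input cba.
No string of length < 3 is accepted (BFS exhausts all shorter strings without reaching an accepting state), and cba is the lexicographically least accepting string of length 3.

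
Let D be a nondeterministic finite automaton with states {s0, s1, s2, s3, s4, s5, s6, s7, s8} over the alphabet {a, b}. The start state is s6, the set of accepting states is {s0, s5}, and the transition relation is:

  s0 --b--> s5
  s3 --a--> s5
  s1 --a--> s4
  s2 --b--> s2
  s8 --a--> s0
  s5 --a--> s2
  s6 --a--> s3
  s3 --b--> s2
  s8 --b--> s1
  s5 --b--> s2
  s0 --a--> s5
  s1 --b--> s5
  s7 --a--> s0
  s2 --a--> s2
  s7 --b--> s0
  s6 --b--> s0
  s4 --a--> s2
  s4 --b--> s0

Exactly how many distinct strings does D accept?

4

The useful subgraph on states {s0, s3, s5, s6} is acyclic, so L(D) is finite; the longest accepting path visits 3 useful states, giving maximum string length 2.
Counting accepting paths from s6 by length: 1 of length 1, 3 of length 2. Total 4.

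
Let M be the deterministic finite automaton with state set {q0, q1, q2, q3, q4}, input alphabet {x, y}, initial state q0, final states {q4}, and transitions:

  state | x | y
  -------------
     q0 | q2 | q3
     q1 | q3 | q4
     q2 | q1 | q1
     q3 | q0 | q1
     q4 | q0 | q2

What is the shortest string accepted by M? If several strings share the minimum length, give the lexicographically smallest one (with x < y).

A breadth-first search from q0 reaches an accepting state first via the path q0 → q2 → q1 → q4 on input xxy.
No string of length < 3 is accepted (BFS exhausts all shorter strings without reaching an accepting state), and xxy is the lexicographically least accepting string of length 3.

xxy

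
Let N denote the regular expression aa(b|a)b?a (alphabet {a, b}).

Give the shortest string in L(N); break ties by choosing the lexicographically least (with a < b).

aaaa

By inspection of the expression, no string of length less than 4 matches, and aaaa is the lexicographically first match of length 4.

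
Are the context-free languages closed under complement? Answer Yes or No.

CFLs are closed under union, so if they were also closed under complement they would be closed under intersection by De Morgan (L₁ ∩ L₂ is the complement of the union of the complements). But {aⁿbⁿcᵐ} ∩ {aᵐbⁿcⁿ} = {aⁿbⁿcⁿ} is not context-free although both operands are.

No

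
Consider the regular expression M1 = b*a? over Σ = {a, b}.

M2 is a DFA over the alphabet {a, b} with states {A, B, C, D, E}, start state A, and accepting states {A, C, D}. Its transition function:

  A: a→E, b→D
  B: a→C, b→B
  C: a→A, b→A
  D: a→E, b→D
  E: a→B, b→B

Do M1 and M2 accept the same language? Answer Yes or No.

No

The string a is accepted by M1 but rejected by M2.
So L(M1) ≠ L(M2).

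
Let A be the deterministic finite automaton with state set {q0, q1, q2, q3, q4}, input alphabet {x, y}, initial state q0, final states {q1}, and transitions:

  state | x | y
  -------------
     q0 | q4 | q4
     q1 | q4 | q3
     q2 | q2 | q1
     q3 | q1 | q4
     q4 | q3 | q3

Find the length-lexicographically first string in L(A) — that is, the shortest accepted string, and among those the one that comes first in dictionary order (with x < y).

xxx

A breadth-first search from q0 reaches an accepting state first via the path q0 → q4 → q3 → q1 on input xxx.
No string of length < 3 is accepted (BFS exhausts all shorter strings without reaching an accepting state), and xxx is the lexicographically least accepting string of length 3.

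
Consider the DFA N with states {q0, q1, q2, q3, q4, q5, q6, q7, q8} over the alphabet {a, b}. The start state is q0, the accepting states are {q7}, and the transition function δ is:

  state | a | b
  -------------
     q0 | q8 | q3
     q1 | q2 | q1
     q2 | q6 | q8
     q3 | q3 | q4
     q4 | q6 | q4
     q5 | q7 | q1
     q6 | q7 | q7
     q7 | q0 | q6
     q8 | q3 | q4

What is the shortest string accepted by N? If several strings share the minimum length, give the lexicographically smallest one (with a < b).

A breadth-first search from q0 reaches an accepting state first via the path q0 → q8 → q4 → q6 → q7 on input abaa.
No string of length < 4 is accepted (BFS exhausts all shorter strings without reaching an accepting state), and abaa is the lexicographically least accepting string of length 4.

abaa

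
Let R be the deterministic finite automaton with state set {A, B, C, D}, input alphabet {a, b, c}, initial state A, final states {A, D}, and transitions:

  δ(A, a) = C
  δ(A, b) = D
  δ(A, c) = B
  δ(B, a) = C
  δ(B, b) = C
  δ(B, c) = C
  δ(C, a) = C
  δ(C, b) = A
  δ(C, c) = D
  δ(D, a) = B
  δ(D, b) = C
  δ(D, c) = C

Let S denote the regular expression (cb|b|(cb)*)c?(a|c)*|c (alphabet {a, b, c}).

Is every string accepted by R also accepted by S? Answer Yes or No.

No

The string ab is in L(R) but not in L(S).
So L(R) ⊄ L(S).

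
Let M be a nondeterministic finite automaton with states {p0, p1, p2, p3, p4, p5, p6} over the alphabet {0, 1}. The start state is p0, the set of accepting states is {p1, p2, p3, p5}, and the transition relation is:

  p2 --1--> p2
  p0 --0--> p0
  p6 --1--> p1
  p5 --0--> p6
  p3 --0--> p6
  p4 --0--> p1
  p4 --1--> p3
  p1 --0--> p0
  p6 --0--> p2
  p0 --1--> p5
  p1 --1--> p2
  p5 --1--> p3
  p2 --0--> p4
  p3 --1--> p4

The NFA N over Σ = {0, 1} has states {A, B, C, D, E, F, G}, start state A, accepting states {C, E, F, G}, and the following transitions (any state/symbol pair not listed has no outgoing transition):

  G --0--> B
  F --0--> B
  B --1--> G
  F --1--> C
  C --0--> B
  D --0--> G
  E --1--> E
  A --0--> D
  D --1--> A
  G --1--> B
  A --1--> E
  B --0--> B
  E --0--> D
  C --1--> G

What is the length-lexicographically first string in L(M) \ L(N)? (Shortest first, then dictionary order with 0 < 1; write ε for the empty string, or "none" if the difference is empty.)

01

The string 01 is accepted by M but not by N.
No shorter string lies in the difference, and 01 is the lexicographically first length-2 string in L(M) \ L(N).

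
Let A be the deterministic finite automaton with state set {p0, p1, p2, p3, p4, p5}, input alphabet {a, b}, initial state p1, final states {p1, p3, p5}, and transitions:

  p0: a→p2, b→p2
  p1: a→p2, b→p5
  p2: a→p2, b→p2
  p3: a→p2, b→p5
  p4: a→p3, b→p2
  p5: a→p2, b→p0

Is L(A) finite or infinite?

finite

The useful states (reachable from p1 and able to reach an accepting state) are {p1, p5}.
Restricted to these states the transition graph has no cycle, so every accepting path has bounded length and L is finite.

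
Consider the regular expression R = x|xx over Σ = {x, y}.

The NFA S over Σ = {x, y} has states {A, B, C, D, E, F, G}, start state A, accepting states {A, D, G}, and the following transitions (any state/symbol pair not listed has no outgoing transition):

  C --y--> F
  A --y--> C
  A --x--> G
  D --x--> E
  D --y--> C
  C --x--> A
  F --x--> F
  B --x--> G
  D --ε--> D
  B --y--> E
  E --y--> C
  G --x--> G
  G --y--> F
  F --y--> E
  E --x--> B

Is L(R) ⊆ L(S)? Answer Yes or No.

Converting the expression R to a DFA (subset construction, then merging equivalent states) gives the minimal DFA with states {r0, r1, r2, r3}, start state r0, accepting states {r1, r3} and transitions r0: x→r1, y→r2; r1: x→r3, y→r2; r2: x→r2, y→r2; r3: x→r2, y→r2.
Exploring the product automaton R × S from the start pair (r0, A), following both machines on each input symbol, reaches 9 state pairs: (r0, A), (r1, G), (r2, C), (r3, G), (r2, F), (r2, A), (r2, G), (r2, E), (r2, B).
R accepts in {r1, r3} and S accepts in {A, D, G}. The reachable pairs whose R-component is accepting are (r1, G), (r3, G); in each of them the S-component is accepting too, so the product for L(R) \ L(S) (R-component accepting, S-component rejecting) has no reachable accepting pair and the difference is empty.
Hence every string in L(R) is also in L(S).

Yes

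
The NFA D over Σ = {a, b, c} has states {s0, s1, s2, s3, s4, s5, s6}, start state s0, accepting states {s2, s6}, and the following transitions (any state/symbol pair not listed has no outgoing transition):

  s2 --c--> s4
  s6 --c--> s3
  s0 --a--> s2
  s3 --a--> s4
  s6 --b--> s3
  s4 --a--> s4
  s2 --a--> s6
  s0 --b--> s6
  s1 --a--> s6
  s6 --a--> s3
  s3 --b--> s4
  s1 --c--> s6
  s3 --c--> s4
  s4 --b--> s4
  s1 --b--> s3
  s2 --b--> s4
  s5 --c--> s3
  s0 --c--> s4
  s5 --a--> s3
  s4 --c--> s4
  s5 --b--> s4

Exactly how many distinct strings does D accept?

3

The useful subgraph on states {s0, s2, s6} is acyclic, so L(D) is finite; the longest accepting path visits 3 useful states, giving maximum string length 2.
Counting accepting paths from s0 by length: 2 of length 1, 1 of length 2. Total 3.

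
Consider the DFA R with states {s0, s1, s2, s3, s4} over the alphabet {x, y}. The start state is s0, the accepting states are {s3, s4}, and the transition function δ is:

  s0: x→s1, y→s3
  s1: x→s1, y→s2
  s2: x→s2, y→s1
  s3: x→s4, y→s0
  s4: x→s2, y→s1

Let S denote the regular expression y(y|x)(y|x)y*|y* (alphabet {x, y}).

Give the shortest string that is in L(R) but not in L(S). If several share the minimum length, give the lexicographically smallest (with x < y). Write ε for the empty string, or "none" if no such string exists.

yx

The string yx is accepted by R but not by S.
No shorter string lies in the difference, and yx is the lexicographically first length-2 string in L(R) \ L(S).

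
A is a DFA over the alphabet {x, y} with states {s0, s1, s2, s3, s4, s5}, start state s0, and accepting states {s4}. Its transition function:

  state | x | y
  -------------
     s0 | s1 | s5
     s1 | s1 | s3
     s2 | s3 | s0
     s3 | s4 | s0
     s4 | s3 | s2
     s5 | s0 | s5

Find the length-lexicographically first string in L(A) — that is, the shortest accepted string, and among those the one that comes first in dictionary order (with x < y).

A breadth-first search from s0 reaches an accepting state first via the path s0 → s1 → s3 → s4 on input xyx.
No string of length < 3 is accepted (BFS exhausts all shorter strings without reaching an accepting state), and xyx is the lexicographically least accepting string of length 3.

xyx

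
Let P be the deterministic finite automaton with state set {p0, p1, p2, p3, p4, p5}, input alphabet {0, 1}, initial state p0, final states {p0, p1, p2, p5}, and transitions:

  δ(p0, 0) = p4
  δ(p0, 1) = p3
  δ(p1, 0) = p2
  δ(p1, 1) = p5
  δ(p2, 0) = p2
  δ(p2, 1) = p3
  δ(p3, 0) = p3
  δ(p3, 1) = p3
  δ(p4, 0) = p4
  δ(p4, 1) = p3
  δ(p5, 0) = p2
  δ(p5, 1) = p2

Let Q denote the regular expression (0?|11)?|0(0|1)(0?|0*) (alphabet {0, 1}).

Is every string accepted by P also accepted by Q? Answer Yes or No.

Yes

Converting the expression Q to a DFA (subset construction, then merging equivalent states) gives the minimal DFA with states {q0, q1, q2, q3, q4, q5}, start state q0, accepting states {q0, q1, q3, q5} and transitions q0: 0→q1, 1→q2; q1: 0→q3, 1→q3; q2: 0→q4, 1→q5; q3: 0→q3, 1→q4; q4: 0→q4, 1→q4; q5: 0→q4, 1→q4.
Exploring the product automaton P × Q from the start pair (p0, q0), following both machines on each input symbol, reaches 7 state pairs: (p0, q0), (p4, q1), (p3, q2), (p4, q3), (p3, q3), (p3, q4), (p3, q5).
P accepts in {p0, p1, p2, p5} and Q accepts in {q0, q1, q3, q5}. The reachable pairs whose P-component is accepting are (p0, q0); in each of them the Q-component is accepting too, so the product for L(P) \ L(Q) (P-component accepting, Q-component rejecting) has no reachable accepting pair and the difference is empty.
Hence every string in L(P) is also in L(Q).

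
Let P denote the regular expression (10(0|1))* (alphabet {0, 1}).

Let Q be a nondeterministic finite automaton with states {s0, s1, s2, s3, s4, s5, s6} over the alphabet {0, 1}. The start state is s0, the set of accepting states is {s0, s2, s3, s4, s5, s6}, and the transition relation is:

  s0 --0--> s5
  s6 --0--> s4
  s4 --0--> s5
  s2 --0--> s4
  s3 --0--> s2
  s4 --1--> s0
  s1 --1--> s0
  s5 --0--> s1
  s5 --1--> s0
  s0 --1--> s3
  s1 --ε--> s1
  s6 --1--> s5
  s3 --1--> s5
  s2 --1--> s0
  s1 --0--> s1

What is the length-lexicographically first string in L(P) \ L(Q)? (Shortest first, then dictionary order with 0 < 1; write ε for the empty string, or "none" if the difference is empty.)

The string 100100 is accepted by P but not by Q.
No shorter string lies in the difference, and 100100 is the lexicographically first length-6 string in L(P) \ L(Q).

100100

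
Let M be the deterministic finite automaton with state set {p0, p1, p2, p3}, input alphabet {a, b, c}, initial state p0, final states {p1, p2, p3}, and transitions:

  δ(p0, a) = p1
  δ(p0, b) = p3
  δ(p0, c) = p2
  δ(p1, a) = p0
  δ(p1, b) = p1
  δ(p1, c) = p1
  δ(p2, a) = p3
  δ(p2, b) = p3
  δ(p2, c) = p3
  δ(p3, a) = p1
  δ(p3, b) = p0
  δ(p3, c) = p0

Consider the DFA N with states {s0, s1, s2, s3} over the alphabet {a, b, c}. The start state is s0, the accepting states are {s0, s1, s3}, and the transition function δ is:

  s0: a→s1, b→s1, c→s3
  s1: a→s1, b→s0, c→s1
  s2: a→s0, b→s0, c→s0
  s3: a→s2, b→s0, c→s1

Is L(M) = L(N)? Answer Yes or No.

No

The string ca is accepted by M but rejected by N.
So L(M) ≠ L(N).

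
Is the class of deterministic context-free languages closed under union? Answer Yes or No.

{aⁿbⁿ : n≥0} and {aⁿb²ⁿ : n≥0} are each accepted by a deterministic PDA (push the a's; pop one per b, respectively one per two b's), but their union U is not. Suppose a DPDA M accepted U. Being deterministic, M has a single run on aⁿb²ⁿ, and since aⁿbⁿ ∈ U that run passes through an accepting configuration right after consuming the prefix aⁿbⁿ and then goes on to accept again after n more b's. Build an ordinary (nondeterministic) PDA M′ that simulates M on a's and b's and, at any moment when M is in an accepting state, may switch to a second mode in which it reads only c's, feeding each c to M as a b; M′ accepts when M does. Then M′ accepts aⁱbʲcᵏ (k≥1) exactly when both aⁱbʲ ∈ U and aⁱbʲ⁺ᵏ ∈ U, and checking the four cases (i=j or j=2i, combined with j+k=i or j+k=2i) leaves only i=j=k: so L(M′) ∩ a*b*c⁺ = {aⁿbⁿcⁿ : n≥1} would be context-free, which it is not (pumping lemma) — contradiction. (The union is an unambiguous CFL; it is determinism, not unambiguity, that fails.)

No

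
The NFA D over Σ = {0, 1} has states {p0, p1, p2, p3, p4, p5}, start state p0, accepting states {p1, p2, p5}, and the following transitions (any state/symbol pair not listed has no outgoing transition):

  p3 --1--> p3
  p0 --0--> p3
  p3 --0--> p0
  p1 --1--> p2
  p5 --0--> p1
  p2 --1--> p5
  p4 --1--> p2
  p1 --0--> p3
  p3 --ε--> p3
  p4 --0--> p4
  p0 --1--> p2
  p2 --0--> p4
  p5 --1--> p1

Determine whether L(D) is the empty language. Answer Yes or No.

No

The string 1 is accepted: the run p0 → p2 ends in the accepting state p2.
Since at least one string is accepted, L(D) is not empty.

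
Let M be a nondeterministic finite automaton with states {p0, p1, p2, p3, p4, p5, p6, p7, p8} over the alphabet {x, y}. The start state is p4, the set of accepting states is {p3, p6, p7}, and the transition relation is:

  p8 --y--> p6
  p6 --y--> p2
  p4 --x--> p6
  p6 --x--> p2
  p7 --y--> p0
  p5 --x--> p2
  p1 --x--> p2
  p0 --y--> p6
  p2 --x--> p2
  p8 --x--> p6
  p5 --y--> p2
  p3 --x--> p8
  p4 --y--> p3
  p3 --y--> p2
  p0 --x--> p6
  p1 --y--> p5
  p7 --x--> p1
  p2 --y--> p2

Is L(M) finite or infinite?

finite

The useful states (reachable from p4 and able to reach an accepting state) are {p3, p4, p6, p8}.
Restricted to these states the transition graph has no cycle, so every accepting path has bounded length and L is finite.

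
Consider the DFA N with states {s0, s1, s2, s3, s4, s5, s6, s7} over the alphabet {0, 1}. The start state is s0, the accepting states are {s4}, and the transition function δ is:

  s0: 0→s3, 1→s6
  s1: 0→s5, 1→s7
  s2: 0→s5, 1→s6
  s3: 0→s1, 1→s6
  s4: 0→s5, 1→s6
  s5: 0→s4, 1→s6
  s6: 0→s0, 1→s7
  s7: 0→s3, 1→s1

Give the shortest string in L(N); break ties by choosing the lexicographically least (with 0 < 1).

0000

A breadth-first search from s0 reaches an accepting state first via the path s0 → s3 → s1 → s5 → s4 on input 0000.
No string of length < 4 is accepted (BFS exhausts all shorter strings without reaching an accepting state), and 0000 is the lexicographically least accepting string of length 4.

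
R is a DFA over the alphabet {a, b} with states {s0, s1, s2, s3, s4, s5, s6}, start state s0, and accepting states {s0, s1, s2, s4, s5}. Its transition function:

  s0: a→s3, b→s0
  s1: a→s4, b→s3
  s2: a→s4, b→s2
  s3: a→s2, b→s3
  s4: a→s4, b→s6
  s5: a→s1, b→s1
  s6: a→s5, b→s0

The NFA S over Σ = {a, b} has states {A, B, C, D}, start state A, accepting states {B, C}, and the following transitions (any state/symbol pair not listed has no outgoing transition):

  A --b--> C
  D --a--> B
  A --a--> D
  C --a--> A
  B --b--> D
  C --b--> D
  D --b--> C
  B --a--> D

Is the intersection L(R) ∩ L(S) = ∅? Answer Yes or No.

No

The string b is accepted by both R and S.
Hence L(R) ∩ L(S) ≠ ∅.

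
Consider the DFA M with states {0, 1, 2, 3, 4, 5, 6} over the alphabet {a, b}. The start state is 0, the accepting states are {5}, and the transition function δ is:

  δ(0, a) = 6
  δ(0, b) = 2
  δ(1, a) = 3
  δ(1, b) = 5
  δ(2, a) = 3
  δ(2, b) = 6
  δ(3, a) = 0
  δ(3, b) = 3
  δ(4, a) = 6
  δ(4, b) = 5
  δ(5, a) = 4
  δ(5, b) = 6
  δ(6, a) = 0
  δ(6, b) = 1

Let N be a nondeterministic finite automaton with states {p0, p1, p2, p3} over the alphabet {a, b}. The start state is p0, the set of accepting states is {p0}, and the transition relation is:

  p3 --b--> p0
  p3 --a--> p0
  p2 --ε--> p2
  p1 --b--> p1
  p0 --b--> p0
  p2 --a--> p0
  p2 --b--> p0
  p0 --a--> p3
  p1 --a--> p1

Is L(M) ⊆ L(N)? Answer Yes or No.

Exploring the product automaton M × N from the start pair (0, p0), following both machines on each input symbol, reaches 10 state pairs: (0, p0), (6, p3), (2, p0), (1, p0), (3, p3), (6, p0), (5, p0), (3, p0), (0, p3), (4, p3).
M accepts in {5} and N accepts in {p0}. The reachable pairs whose M-component is accepting are (5, p0); in each of them the N-component is accepting too, so the product for L(M) \ L(N) (M-component accepting, N-component rejecting) has no reachable accepting pair and the difference is empty.
Hence every string in L(M) is also in L(N).

Yes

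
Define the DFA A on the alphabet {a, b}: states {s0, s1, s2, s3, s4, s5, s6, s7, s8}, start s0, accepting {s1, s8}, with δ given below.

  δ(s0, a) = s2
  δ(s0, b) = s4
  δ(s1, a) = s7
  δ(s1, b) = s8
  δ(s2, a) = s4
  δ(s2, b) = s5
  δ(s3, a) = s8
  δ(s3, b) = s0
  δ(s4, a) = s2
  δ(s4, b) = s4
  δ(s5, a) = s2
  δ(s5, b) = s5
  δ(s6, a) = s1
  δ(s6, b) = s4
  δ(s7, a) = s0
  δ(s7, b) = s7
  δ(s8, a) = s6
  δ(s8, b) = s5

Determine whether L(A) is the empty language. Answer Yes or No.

The states reachable from the start state are {s0, s2, s4, s5}.
None of the accepting states {s1, s8} is reachable, so no string is accepted and L(A) = ∅.

Yes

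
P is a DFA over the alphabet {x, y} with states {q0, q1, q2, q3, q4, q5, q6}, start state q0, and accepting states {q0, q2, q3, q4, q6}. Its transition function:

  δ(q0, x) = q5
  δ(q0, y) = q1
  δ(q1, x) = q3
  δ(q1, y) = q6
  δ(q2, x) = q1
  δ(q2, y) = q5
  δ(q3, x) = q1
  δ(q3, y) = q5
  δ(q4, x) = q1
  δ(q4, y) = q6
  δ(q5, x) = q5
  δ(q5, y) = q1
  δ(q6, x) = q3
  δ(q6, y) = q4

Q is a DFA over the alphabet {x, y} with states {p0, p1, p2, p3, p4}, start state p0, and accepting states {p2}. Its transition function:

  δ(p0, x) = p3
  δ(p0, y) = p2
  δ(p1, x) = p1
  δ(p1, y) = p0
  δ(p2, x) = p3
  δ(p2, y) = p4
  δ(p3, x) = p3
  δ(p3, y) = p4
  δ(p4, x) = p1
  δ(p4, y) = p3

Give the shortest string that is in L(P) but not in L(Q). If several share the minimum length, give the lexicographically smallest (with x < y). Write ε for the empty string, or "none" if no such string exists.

The empty string ε is accepted by P but not by Q.
Since ε is the unique shortest string, it is the required witness.

ε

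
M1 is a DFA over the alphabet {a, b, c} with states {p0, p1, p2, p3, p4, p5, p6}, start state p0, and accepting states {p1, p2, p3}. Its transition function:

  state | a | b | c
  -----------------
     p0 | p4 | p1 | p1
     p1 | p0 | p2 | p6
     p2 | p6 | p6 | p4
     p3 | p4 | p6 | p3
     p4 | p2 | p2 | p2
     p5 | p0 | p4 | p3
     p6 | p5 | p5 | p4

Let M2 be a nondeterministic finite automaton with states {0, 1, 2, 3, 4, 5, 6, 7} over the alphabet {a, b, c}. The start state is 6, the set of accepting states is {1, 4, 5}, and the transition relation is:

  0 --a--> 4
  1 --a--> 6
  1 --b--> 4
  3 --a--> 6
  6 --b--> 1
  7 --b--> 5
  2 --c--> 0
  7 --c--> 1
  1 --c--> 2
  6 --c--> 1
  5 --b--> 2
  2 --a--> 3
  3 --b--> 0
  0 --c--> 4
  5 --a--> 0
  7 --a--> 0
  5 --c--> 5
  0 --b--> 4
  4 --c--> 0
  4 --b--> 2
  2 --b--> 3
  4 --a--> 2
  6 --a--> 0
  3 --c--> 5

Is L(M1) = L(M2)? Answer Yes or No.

Exploring the product automaton M1 × M2 from the start pair (p0, 6), following both machines on each input symbol, reaches 7 state pairs: (p0, 6), (p4, 0), (p1, 1), (p2, 4), (p6, 2), (p5, 3), (p3, 5).
M1 accepts in {p1, p2, p3} and M2 accepts in {1, 4, 5}. In every reachable pair the two components are either both accepting — (p1, 1), (p2, 4), (p3, 5) — or both non-accepting, so no string is accepted by exactly one of the machines: L(M1) \ L(M2) and L(M2) \ L(M1) are both empty.
Hence every string is accepted by M1 iff it is accepted by M2, and the two languages coincide.

Yes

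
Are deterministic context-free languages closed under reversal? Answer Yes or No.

L = {c bⁿaⁿ : n≥0} ∪ {d b²ⁿaⁿ : n≥0} is a DCFL: the first symbol tells a deterministic PDA whether to pop one or two b's per a. Its reversal Lᴿ = {aⁿbⁿ c : n≥0} ∪ {aⁿb²ⁿ d : n≥0} is not. DCFLs are closed under right quotient by regular languages, and Lᴿ/{c, d} = {aⁿbⁿ : n≥0} ∪ {aⁿb²ⁿ : n≥0} — the standard context-free language accepted by no deterministic PDA (intuitively the machine would have to commit to a b-to-a ratio before the distinguishing marker arrives; formally, a DPDA for it would have a single run on aⁿb²ⁿ, accepting after the prefix aⁿbⁿ and accepting again after n more b's; an ordinary PDA that simulates it on a's and b's and, at any moment when it is accepting, may switch to reading only a fresh letter e while feeding each e to the simulation as a b, would accept aⁱbʲeᵏ (k≥1) exactly when both aⁱbʲ and aⁱbʲ⁺ᵏ are in the language, i.e. its language intersected with the regular set a*b*e⁺ would be exactly {aⁿbⁿeⁿ : n≥1} — impossible, since context-free languages are closed under intersection with regular sets and {aⁿbⁿeⁿ} is not context-free). So Lᴿ cannot be a DCFL.

No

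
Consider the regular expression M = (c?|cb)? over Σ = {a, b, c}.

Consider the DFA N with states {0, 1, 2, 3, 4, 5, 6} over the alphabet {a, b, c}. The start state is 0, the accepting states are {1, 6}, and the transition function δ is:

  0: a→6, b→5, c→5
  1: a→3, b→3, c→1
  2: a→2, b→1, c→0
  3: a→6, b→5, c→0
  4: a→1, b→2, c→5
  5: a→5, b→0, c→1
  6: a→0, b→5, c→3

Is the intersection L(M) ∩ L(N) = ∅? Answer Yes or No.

Converting the expression M to a DFA (subset construction, then merging equivalent states) gives the minimal DFA with states {m0, m1, m2, m3}, start state m0, accepting states {m0, m2, m3} and transitions m0: a→m1, b→m1, c→m2; m1: a→m1, b→m1, c→m1; m2: a→m1, b→m3, c→m1; m3: a→m1, b→m1, c→m1.
Exploring the product automaton M × N from the start pair (m0, 0), following both machines on each input symbol, reaches 8 state pairs: (m0, 0), (m1, 6), (m1, 5), (m2, 5), (m1, 0), (m1, 3), (m1, 1), (m3, 0).
M accepts in {m0, m2, m3} and N accepts in {1, 6}; no reachable pair has both components accepting, so no string drives both machines to acceptance simultaneously and L(M) ∩ L(N) = ∅.
So no string is accepted by both, and the intersection is empty.

Yes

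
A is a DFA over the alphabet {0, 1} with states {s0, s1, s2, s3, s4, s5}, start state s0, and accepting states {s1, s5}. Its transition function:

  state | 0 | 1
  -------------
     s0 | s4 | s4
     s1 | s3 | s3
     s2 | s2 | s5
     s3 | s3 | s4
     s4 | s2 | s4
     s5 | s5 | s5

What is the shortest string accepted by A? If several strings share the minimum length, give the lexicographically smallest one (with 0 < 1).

A breadth-first search from s0 reaches an accepting state first via the path s0 → s4 → s2 → s5 on input 001.
No string of length < 3 is accepted (BFS exhausts all shorter strings without reaching an accepting state), and 001 is the lexicographically least accepting string of length 3.

001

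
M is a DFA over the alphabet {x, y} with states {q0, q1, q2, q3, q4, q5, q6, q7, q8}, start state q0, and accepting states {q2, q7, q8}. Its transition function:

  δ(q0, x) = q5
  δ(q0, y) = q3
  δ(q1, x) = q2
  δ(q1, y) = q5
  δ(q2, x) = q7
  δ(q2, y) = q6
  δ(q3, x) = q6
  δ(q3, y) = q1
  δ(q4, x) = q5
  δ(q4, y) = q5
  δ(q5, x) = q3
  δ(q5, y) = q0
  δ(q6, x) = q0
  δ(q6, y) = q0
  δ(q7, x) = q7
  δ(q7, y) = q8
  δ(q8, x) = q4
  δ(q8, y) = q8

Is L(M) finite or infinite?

State q0 is reachable from the start and can reach an accepting state, and it lies on the cycle q0 → q3 → q1 → q2 → q6 → q0.
Traversing that cycle any number of times yields accepted strings of unbounded length, so the language is infinite.

infinite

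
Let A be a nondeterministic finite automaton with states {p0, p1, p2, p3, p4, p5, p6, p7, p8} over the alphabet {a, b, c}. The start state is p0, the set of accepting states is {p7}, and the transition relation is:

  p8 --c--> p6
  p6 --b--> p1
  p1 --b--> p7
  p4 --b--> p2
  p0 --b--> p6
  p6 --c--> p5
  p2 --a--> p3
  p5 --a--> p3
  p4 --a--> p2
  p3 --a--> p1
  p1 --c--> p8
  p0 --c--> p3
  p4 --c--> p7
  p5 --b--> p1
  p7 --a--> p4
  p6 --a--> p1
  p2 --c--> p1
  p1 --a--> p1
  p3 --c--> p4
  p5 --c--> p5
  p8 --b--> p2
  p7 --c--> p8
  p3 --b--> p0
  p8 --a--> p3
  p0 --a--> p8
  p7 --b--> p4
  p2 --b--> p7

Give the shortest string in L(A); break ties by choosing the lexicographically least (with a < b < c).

A breadth-first search from p0 reaches an accepting state first via the path p0 → p8 → p2 → p7 on input abb.
No string of length < 3 is accepted (BFS exhausts all shorter strings without reaching an accepting state), and abb is the lexicographically least accepting string of length 3.

abb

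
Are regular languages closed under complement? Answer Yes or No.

Take a complete DFA for L and swap accepting and non-accepting states; the resulting DFA accepts exactly Σ* \ L.
So the regular languages are closed under complement.

Yes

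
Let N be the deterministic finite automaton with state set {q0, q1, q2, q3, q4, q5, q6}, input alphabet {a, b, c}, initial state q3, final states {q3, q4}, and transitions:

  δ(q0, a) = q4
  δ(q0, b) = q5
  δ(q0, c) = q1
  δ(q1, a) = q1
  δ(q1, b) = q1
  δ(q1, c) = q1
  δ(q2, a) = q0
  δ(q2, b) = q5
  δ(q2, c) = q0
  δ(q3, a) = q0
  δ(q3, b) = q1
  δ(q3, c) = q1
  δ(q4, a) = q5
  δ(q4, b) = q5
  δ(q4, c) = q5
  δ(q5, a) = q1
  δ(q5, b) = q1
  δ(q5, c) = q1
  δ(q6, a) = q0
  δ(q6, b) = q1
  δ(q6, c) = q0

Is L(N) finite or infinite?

finite

The useful states (reachable from q3 and able to reach an accepting state) are {q0, q3, q4}.
Restricted to these states the transition graph has no cycle, so every accepting path has bounded length and L is finite.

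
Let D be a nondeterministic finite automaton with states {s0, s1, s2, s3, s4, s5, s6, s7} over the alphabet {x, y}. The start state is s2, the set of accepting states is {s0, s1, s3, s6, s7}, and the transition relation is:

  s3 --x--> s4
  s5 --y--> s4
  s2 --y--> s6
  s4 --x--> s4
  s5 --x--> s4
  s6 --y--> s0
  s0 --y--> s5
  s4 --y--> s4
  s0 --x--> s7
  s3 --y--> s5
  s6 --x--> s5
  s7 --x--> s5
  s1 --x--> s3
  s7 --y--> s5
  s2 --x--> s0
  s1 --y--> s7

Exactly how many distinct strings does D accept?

5

The useful subgraph on states {s0, s2, s6, s7} is acyclic, so L(D) is finite; the longest accepting path visits 4 useful states, giving maximum string length 3.
Counting accepting paths from s2 by length: 2 of length 1, 2 of length 2, 1 of length 3. Total 5.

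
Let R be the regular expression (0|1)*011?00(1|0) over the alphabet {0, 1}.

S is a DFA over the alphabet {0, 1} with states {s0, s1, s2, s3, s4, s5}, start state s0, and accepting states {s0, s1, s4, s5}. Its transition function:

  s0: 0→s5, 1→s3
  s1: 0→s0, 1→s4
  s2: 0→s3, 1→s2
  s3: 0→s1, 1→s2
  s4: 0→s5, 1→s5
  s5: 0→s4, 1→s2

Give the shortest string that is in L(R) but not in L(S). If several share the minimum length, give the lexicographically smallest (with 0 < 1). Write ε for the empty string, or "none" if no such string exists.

001001

The string 001001 is accepted by R but not by S.
No shorter string lies in the difference, and 001001 is the lexicographically first length-6 string in L(R) \ L(S).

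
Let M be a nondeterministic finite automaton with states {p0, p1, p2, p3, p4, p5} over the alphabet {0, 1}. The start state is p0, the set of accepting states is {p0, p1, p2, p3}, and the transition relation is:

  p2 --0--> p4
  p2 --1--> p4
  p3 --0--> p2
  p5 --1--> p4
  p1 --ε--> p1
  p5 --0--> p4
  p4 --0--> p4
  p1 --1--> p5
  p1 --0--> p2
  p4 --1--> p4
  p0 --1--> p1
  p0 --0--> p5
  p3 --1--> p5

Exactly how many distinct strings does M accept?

The useful subgraph on states {p0, p1, p2} is acyclic, so L(M) is finite; the longest accepting path visits 3 useful states, giving maximum string length 2.
Counting accepting paths from p0 by length: 1 of length 0, 1 of length 1, 1 of length 2. Total 3.

3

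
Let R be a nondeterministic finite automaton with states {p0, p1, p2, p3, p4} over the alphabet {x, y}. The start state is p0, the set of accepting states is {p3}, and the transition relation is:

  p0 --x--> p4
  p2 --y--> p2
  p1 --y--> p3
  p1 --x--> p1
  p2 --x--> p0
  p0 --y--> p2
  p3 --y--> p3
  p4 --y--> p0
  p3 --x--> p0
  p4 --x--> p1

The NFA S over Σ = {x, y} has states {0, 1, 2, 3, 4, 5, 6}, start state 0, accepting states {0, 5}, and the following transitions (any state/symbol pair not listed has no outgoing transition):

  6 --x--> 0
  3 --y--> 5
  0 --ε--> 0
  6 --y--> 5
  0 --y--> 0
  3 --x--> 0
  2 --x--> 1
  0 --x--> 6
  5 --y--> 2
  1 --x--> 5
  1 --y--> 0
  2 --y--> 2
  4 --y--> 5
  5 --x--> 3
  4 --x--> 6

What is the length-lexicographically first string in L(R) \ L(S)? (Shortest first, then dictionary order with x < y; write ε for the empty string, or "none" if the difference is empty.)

The string xxxyy is accepted by R but not by S.
No shorter string lies in the difference, and xxxyy is the lexicographically first length-5 string in L(R) \ L(S).

xxxyy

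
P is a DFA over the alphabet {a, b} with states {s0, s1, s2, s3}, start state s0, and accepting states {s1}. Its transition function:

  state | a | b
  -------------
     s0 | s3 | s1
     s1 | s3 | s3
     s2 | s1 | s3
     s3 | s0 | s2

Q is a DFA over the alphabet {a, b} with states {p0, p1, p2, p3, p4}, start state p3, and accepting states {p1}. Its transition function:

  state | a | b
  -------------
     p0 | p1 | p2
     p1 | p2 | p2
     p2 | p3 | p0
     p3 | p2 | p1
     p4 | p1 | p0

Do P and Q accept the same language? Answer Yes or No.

Exploring the product automaton P × Q from the start pair (s0, p3), following both machines on each input symbol, reaches 4 state pairs: (s0, p3), (s3, p2), (s1, p1), (s2, p0).
P accepts in {s1} and Q accepts in {p1}. In every reachable pair the two components are either both accepting — (s1, p1) — or both non-accepting, so no string is accepted by exactly one of the machines: L(P) \ L(Q) and L(Q) \ L(P) are both empty.
Hence every string is accepted by P iff it is accepted by Q, and the two languages coincide.

Yes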